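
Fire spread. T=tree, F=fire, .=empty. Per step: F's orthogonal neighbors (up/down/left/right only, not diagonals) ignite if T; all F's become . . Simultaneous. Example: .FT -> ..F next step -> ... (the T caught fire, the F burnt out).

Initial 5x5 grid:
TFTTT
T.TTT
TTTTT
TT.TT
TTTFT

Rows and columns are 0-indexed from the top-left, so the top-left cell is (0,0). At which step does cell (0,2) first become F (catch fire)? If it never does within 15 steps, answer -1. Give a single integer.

Step 1: cell (0,2)='F' (+5 fires, +2 burnt)
  -> target ignites at step 1
Step 2: cell (0,2)='.' (+6 fires, +5 burnt)
Step 3: cell (0,2)='.' (+7 fires, +6 burnt)
Step 4: cell (0,2)='.' (+3 fires, +7 burnt)
Step 5: cell (0,2)='.' (+0 fires, +3 burnt)
  fire out at step 5

1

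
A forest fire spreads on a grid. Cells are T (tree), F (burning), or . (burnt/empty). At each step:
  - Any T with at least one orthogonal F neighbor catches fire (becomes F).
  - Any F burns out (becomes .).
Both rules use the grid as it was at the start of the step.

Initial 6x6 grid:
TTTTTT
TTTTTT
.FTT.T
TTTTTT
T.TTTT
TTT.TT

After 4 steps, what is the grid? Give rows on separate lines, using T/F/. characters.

Step 1: 3 trees catch fire, 1 burn out
  TTTTTT
  TFTTTT
  ..FT.T
  TFTTTT
  T.TTTT
  TTT.TT
Step 2: 6 trees catch fire, 3 burn out
  TFTTTT
  F.FTTT
  ...F.T
  F.FTTT
  T.TTTT
  TTT.TT
Step 3: 6 trees catch fire, 6 burn out
  F.FTTT
  ...FTT
  .....T
  ...FTT
  F.FTTT
  TTT.TT
Step 4: 6 trees catch fire, 6 burn out
  ...FTT
  ....FT
  .....T
  ....FT
  ...FTT
  FTF.TT

...FTT
....FT
.....T
....FT
...FTT
FTF.TT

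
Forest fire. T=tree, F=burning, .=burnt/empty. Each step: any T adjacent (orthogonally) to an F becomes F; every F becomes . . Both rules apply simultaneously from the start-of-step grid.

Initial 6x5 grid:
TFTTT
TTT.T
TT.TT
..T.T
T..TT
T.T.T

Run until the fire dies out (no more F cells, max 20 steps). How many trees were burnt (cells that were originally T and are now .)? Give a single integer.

Step 1: +3 fires, +1 burnt (F count now 3)
Step 2: +4 fires, +3 burnt (F count now 4)
Step 3: +2 fires, +4 burnt (F count now 2)
Step 4: +1 fires, +2 burnt (F count now 1)
Step 5: +1 fires, +1 burnt (F count now 1)
Step 6: +2 fires, +1 burnt (F count now 2)
Step 7: +1 fires, +2 burnt (F count now 1)
Step 8: +2 fires, +1 burnt (F count now 2)
Step 9: +0 fires, +2 burnt (F count now 0)
Fire out after step 9
Initially T: 20, now '.': 26
Total burnt (originally-T cells now '.'): 16

Answer: 16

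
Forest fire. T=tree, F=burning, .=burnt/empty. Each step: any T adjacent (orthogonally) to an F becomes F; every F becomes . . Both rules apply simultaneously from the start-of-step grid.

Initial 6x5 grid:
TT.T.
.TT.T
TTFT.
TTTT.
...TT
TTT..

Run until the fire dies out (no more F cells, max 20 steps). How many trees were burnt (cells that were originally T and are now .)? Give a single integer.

Answer: 13

Derivation:
Step 1: +4 fires, +1 burnt (F count now 4)
Step 2: +4 fires, +4 burnt (F count now 4)
Step 3: +3 fires, +4 burnt (F count now 3)
Step 4: +2 fires, +3 burnt (F count now 2)
Step 5: +0 fires, +2 burnt (F count now 0)
Fire out after step 5
Initially T: 18, now '.': 25
Total burnt (originally-T cells now '.'): 13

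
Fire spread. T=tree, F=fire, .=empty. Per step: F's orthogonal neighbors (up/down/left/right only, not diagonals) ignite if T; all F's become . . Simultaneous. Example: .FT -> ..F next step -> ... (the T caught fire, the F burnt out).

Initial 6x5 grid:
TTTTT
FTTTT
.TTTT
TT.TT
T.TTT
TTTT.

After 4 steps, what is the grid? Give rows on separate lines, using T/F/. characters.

Step 1: 2 trees catch fire, 1 burn out
  FTTTT
  .FTTT
  .TTTT
  TT.TT
  T.TTT
  TTTT.
Step 2: 3 trees catch fire, 2 burn out
  .FTTT
  ..FTT
  .FTTT
  TT.TT
  T.TTT
  TTTT.
Step 3: 4 trees catch fire, 3 burn out
  ..FTT
  ...FT
  ..FTT
  TF.TT
  T.TTT
  TTTT.
Step 4: 4 trees catch fire, 4 burn out
  ...FT
  ....F
  ...FT
  F..TT
  T.TTT
  TTTT.

...FT
....F
...FT
F..TT
T.TTT
TTTT.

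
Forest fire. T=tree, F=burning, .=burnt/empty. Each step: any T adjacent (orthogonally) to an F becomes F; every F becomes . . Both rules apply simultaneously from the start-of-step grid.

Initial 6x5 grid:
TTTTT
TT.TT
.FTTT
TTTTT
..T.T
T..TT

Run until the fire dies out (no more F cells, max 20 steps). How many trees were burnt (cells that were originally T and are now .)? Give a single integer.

Answer: 21

Derivation:
Step 1: +3 fires, +1 burnt (F count now 3)
Step 2: +5 fires, +3 burnt (F count now 5)
Step 3: +6 fires, +5 burnt (F count now 6)
Step 4: +3 fires, +6 burnt (F count now 3)
Step 5: +2 fires, +3 burnt (F count now 2)
Step 6: +1 fires, +2 burnt (F count now 1)
Step 7: +1 fires, +1 burnt (F count now 1)
Step 8: +0 fires, +1 burnt (F count now 0)
Fire out after step 8
Initially T: 22, now '.': 29
Total burnt (originally-T cells now '.'): 21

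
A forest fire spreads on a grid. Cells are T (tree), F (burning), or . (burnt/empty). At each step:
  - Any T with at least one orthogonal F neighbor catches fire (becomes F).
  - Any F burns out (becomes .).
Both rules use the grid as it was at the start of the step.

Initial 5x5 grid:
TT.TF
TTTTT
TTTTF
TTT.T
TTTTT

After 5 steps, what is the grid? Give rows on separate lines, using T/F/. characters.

Step 1: 4 trees catch fire, 2 burn out
  TT.F.
  TTTTF
  TTTF.
  TTT.F
  TTTTT
Step 2: 3 trees catch fire, 4 burn out
  TT...
  TTTF.
  TTF..
  TTT..
  TTTTF
Step 3: 4 trees catch fire, 3 burn out
  TT...
  TTF..
  TF...
  TTF..
  TTTF.
Step 4: 4 trees catch fire, 4 burn out
  TT...
  TF...
  F....
  TF...
  TTF..
Step 5: 4 trees catch fire, 4 burn out
  TF...
  F....
  .....
  F....
  TF...

TF...
F....
.....
F....
TF...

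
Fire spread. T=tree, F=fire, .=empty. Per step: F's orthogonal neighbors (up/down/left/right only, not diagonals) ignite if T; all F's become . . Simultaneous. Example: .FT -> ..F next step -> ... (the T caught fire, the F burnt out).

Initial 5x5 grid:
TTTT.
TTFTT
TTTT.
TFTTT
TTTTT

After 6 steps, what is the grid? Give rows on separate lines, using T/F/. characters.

Step 1: 8 trees catch fire, 2 burn out
  TTFT.
  TF.FT
  TFFT.
  F.FTT
  TFTTT
Step 2: 9 trees catch fire, 8 burn out
  TF.F.
  F...F
  F..F.
  ...FT
  F.FTT
Step 3: 3 trees catch fire, 9 burn out
  F....
  .....
  .....
  ....F
  ...FT
Step 4: 1 trees catch fire, 3 burn out
  .....
  .....
  .....
  .....
  ....F
Step 5: 0 trees catch fire, 1 burn out
  .....
  .....
  .....
  .....
  .....
Step 6: 0 trees catch fire, 0 burn out
  .....
  .....
  .....
  .....
  .....

.....
.....
.....
.....
.....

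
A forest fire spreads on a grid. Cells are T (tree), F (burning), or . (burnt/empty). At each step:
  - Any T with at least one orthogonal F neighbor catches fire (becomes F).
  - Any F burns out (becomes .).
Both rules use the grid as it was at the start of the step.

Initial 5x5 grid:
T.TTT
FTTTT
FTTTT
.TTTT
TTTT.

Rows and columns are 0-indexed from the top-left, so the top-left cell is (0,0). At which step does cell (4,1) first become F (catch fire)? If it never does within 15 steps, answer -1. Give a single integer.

Step 1: cell (4,1)='T' (+3 fires, +2 burnt)
Step 2: cell (4,1)='T' (+3 fires, +3 burnt)
Step 3: cell (4,1)='F' (+5 fires, +3 burnt)
  -> target ignites at step 3
Step 4: cell (4,1)='.' (+6 fires, +5 burnt)
Step 5: cell (4,1)='.' (+3 fires, +6 burnt)
Step 6: cell (4,1)='.' (+0 fires, +3 burnt)
  fire out at step 6

3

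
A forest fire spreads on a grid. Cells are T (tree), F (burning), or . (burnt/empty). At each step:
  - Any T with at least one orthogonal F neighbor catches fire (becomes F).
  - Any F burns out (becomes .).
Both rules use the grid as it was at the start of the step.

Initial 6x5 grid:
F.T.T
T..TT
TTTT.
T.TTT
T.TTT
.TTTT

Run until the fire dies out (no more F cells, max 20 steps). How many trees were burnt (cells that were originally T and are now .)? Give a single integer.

Step 1: +1 fires, +1 burnt (F count now 1)
Step 2: +1 fires, +1 burnt (F count now 1)
Step 3: +2 fires, +1 burnt (F count now 2)
Step 4: +2 fires, +2 burnt (F count now 2)
Step 5: +2 fires, +2 burnt (F count now 2)
Step 6: +3 fires, +2 burnt (F count now 3)
Step 7: +4 fires, +3 burnt (F count now 4)
Step 8: +4 fires, +4 burnt (F count now 4)
Step 9: +1 fires, +4 burnt (F count now 1)
Step 10: +0 fires, +1 burnt (F count now 0)
Fire out after step 10
Initially T: 21, now '.': 29
Total burnt (originally-T cells now '.'): 20

Answer: 20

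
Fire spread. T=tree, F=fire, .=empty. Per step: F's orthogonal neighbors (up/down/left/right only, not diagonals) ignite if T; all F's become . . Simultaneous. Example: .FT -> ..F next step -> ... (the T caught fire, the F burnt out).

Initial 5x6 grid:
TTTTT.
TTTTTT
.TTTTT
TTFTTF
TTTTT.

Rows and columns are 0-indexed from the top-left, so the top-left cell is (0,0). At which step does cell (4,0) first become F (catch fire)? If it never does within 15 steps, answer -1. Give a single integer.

Step 1: cell (4,0)='T' (+6 fires, +2 burnt)
Step 2: cell (4,0)='T' (+9 fires, +6 burnt)
Step 3: cell (4,0)='F' (+5 fires, +9 burnt)
  -> target ignites at step 3
Step 4: cell (4,0)='.' (+4 fires, +5 burnt)
Step 5: cell (4,0)='.' (+1 fires, +4 burnt)
Step 6: cell (4,0)='.' (+0 fires, +1 burnt)
  fire out at step 6

3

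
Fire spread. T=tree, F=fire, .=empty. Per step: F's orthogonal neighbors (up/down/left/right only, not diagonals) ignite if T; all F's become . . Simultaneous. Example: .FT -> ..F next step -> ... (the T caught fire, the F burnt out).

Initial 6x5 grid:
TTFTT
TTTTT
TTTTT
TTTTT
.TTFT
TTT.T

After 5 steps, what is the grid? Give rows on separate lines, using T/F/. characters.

Step 1: 6 trees catch fire, 2 burn out
  TF.FT
  TTFTT
  TTTTT
  TTTFT
  .TF.F
  TTT.T
Step 2: 11 trees catch fire, 6 burn out
  F...F
  TF.FT
  TTFFT
  TTF.F
  .F...
  TTF.F
Step 3: 6 trees catch fire, 11 burn out
  .....
  F...F
  TF..F
  TF...
  .....
  TF...
Step 4: 3 trees catch fire, 6 burn out
  .....
  .....
  F....
  F....
  .....
  F....
Step 5: 0 trees catch fire, 3 burn out
  .....
  .....
  .....
  .....
  .....
  .....

.....
.....
.....
.....
.....
.....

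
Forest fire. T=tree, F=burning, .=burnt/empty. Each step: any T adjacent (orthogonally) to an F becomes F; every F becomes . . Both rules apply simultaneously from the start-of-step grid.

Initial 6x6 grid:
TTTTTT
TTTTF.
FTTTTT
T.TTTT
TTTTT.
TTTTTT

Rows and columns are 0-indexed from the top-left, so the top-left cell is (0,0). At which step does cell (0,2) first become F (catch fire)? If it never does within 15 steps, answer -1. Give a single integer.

Step 1: cell (0,2)='T' (+6 fires, +2 burnt)
Step 2: cell (0,2)='T' (+10 fires, +6 burnt)
Step 3: cell (0,2)='F' (+8 fires, +10 burnt)
  -> target ignites at step 3
Step 4: cell (0,2)='.' (+4 fires, +8 burnt)
Step 5: cell (0,2)='.' (+3 fires, +4 burnt)
Step 6: cell (0,2)='.' (+0 fires, +3 burnt)
  fire out at step 6

3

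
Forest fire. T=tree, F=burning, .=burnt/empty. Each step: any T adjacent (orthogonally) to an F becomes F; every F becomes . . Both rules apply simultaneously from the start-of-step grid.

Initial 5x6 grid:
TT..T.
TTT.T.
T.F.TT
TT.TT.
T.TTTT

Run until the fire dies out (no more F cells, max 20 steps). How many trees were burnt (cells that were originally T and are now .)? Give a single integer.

Step 1: +1 fires, +1 burnt (F count now 1)
Step 2: +1 fires, +1 burnt (F count now 1)
Step 3: +2 fires, +1 burnt (F count now 2)
Step 4: +2 fires, +2 burnt (F count now 2)
Step 5: +1 fires, +2 burnt (F count now 1)
Step 6: +2 fires, +1 burnt (F count now 2)
Step 7: +0 fires, +2 burnt (F count now 0)
Fire out after step 7
Initially T: 19, now '.': 20
Total burnt (originally-T cells now '.'): 9

Answer: 9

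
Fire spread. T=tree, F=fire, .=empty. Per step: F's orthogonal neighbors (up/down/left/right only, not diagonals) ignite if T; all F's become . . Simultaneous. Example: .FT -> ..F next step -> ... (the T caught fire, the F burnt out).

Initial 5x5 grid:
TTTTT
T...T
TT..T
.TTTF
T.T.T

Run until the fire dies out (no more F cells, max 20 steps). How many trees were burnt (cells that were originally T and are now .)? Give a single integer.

Step 1: +3 fires, +1 burnt (F count now 3)
Step 2: +2 fires, +3 burnt (F count now 2)
Step 3: +3 fires, +2 burnt (F count now 3)
Step 4: +2 fires, +3 burnt (F count now 2)
Step 5: +2 fires, +2 burnt (F count now 2)
Step 6: +2 fires, +2 burnt (F count now 2)
Step 7: +1 fires, +2 burnt (F count now 1)
Step 8: +0 fires, +1 burnt (F count now 0)
Fire out after step 8
Initially T: 16, now '.': 24
Total burnt (originally-T cells now '.'): 15

Answer: 15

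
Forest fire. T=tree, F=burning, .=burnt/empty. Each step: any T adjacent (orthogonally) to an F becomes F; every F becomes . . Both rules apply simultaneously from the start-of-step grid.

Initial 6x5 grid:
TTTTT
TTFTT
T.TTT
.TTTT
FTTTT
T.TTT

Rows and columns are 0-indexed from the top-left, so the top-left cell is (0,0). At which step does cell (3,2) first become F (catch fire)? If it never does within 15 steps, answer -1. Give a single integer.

Step 1: cell (3,2)='T' (+6 fires, +2 burnt)
Step 2: cell (3,2)='F' (+8 fires, +6 burnt)
  -> target ignites at step 2
Step 3: cell (3,2)='.' (+7 fires, +8 burnt)
Step 4: cell (3,2)='.' (+3 fires, +7 burnt)
Step 5: cell (3,2)='.' (+1 fires, +3 burnt)
Step 6: cell (3,2)='.' (+0 fires, +1 burnt)
  fire out at step 6

2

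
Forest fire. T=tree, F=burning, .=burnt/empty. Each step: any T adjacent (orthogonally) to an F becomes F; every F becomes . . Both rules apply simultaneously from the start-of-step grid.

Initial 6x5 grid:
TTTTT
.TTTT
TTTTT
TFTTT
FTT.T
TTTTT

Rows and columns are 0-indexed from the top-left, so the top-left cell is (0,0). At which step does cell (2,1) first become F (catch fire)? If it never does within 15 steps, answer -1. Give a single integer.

Step 1: cell (2,1)='F' (+5 fires, +2 burnt)
  -> target ignites at step 1
Step 2: cell (2,1)='.' (+6 fires, +5 burnt)
Step 3: cell (2,1)='.' (+5 fires, +6 burnt)
Step 4: cell (2,1)='.' (+6 fires, +5 burnt)
Step 5: cell (2,1)='.' (+3 fires, +6 burnt)
Step 6: cell (2,1)='.' (+1 fires, +3 burnt)
Step 7: cell (2,1)='.' (+0 fires, +1 burnt)
  fire out at step 7

1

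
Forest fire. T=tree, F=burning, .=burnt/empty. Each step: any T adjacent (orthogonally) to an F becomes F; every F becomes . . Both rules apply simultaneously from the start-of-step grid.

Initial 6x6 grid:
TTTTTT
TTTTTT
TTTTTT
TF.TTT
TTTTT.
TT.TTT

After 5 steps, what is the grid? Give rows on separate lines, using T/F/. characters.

Step 1: 3 trees catch fire, 1 burn out
  TTTTTT
  TTTTTT
  TFTTTT
  F..TTT
  TFTTT.
  TT.TTT
Step 2: 6 trees catch fire, 3 burn out
  TTTTTT
  TFTTTT
  F.FTTT
  ...TTT
  F.FTT.
  TF.TTT
Step 3: 6 trees catch fire, 6 burn out
  TFTTTT
  F.FTTT
  ...FTT
  ...TTT
  ...FT.
  F..TTT
Step 4: 7 trees catch fire, 6 burn out
  F.FTTT
  ...FTT
  ....FT
  ...FTT
  ....F.
  ...FTT
Step 5: 5 trees catch fire, 7 burn out
  ...FTT
  ....FT
  .....F
  ....FT
  ......
  ....FT

...FTT
....FT
.....F
....FT
......
....FT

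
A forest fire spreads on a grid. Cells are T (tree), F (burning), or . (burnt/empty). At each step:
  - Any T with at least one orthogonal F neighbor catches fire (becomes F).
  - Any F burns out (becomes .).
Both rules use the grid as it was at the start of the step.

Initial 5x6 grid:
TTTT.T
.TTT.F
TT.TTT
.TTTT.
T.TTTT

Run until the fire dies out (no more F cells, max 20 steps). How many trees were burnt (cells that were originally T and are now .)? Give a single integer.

Answer: 21

Derivation:
Step 1: +2 fires, +1 burnt (F count now 2)
Step 2: +1 fires, +2 burnt (F count now 1)
Step 3: +2 fires, +1 burnt (F count now 2)
Step 4: +3 fires, +2 burnt (F count now 3)
Step 5: +5 fires, +3 burnt (F count now 5)
Step 6: +4 fires, +5 burnt (F count now 4)
Step 7: +2 fires, +4 burnt (F count now 2)
Step 8: +2 fires, +2 burnt (F count now 2)
Step 9: +0 fires, +2 burnt (F count now 0)
Fire out after step 9
Initially T: 22, now '.': 29
Total burnt (originally-T cells now '.'): 21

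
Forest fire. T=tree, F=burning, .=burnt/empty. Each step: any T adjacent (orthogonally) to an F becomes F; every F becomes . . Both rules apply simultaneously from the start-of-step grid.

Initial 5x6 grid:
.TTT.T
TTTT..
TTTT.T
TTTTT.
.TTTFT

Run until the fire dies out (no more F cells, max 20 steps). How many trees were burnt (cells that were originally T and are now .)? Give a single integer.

Answer: 20

Derivation:
Step 1: +3 fires, +1 burnt (F count now 3)
Step 2: +2 fires, +3 burnt (F count now 2)
Step 3: +3 fires, +2 burnt (F count now 3)
Step 4: +3 fires, +3 burnt (F count now 3)
Step 5: +4 fires, +3 burnt (F count now 4)
Step 6: +3 fires, +4 burnt (F count now 3)
Step 7: +2 fires, +3 burnt (F count now 2)
Step 8: +0 fires, +2 burnt (F count now 0)
Fire out after step 8
Initially T: 22, now '.': 28
Total burnt (originally-T cells now '.'): 20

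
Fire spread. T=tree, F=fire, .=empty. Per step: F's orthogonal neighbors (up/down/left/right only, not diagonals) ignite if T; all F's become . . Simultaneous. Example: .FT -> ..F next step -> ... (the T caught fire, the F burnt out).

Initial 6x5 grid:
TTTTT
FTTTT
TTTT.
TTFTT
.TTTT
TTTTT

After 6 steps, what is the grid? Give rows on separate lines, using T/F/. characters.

Step 1: 7 trees catch fire, 2 burn out
  FTTTT
  .FTTT
  FTFT.
  TF.FT
  .TFTT
  TTTTT
Step 2: 9 trees catch fire, 7 burn out
  .FTTT
  ..FTT
  .F.F.
  F...F
  .F.FT
  TTFTT
Step 3: 5 trees catch fire, 9 burn out
  ..FTT
  ...FT
  .....
  .....
  ....F
  TF.FT
Step 4: 4 trees catch fire, 5 burn out
  ...FT
  ....F
  .....
  .....
  .....
  F...F
Step 5: 1 trees catch fire, 4 burn out
  ....F
  .....
  .....
  .....
  .....
  .....
Step 6: 0 trees catch fire, 1 burn out
  .....
  .....
  .....
  .....
  .....
  .....

.....
.....
.....
.....
.....
.....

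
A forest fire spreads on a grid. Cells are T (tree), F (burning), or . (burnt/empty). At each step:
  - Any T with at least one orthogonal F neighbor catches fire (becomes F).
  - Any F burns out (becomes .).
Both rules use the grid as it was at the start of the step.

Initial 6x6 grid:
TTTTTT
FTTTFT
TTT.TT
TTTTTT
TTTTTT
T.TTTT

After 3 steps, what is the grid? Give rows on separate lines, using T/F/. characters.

Step 1: 7 trees catch fire, 2 burn out
  FTTTFT
  .FTF.F
  FTT.FT
  TTTTTT
  TTTTTT
  T.TTTT
Step 2: 8 trees catch fire, 7 burn out
  .FTF.F
  ..F...
  .FT..F
  FTTTFT
  TTTTTT
  T.TTTT
Step 3: 7 trees catch fire, 8 burn out
  ..F...
  ......
  ..F...
  .FTF.F
  FTTTFT
  T.TTTT

..F...
......
..F...
.FTF.F
FTTTFT
T.TTTT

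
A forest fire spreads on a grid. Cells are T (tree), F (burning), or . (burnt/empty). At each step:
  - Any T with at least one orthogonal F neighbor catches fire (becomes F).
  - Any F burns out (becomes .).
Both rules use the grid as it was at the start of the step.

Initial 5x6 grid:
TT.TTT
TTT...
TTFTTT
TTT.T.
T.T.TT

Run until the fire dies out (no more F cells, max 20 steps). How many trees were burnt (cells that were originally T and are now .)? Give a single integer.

Step 1: +4 fires, +1 burnt (F count now 4)
Step 2: +5 fires, +4 burnt (F count now 5)
Step 3: +5 fires, +5 burnt (F count now 5)
Step 4: +3 fires, +5 burnt (F count now 3)
Step 5: +1 fires, +3 burnt (F count now 1)
Step 6: +0 fires, +1 burnt (F count now 0)
Fire out after step 6
Initially T: 21, now '.': 27
Total burnt (originally-T cells now '.'): 18

Answer: 18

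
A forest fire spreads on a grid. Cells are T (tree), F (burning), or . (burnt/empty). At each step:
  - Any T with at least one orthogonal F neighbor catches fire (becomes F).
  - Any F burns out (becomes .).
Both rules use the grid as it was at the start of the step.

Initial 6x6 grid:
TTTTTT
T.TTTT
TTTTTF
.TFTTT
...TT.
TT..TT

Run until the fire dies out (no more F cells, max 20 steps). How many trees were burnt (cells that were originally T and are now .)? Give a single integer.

Step 1: +6 fires, +2 burnt (F count now 6)
Step 2: +7 fires, +6 burnt (F count now 7)
Step 3: +5 fires, +7 burnt (F count now 5)
Step 4: +4 fires, +5 burnt (F count now 4)
Step 5: +2 fires, +4 burnt (F count now 2)
Step 6: +0 fires, +2 burnt (F count now 0)
Fire out after step 6
Initially T: 26, now '.': 34
Total burnt (originally-T cells now '.'): 24

Answer: 24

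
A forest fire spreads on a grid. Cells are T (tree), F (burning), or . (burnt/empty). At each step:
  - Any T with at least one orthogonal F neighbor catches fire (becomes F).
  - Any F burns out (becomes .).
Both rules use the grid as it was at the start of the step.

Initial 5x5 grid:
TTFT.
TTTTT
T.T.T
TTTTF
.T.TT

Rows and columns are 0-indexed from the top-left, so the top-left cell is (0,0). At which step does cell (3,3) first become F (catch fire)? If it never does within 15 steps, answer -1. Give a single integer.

Step 1: cell (3,3)='F' (+6 fires, +2 burnt)
  -> target ignites at step 1
Step 2: cell (3,3)='.' (+7 fires, +6 burnt)
Step 3: cell (3,3)='.' (+2 fires, +7 burnt)
Step 4: cell (3,3)='.' (+3 fires, +2 burnt)
Step 5: cell (3,3)='.' (+0 fires, +3 burnt)
  fire out at step 5

1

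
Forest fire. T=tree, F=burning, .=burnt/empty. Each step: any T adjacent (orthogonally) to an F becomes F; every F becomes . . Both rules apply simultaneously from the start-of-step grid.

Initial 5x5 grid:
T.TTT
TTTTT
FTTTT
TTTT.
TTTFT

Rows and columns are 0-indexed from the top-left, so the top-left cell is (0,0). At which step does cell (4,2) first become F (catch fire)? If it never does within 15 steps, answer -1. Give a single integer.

Step 1: cell (4,2)='F' (+6 fires, +2 burnt)
  -> target ignites at step 1
Step 2: cell (4,2)='.' (+8 fires, +6 burnt)
Step 3: cell (4,2)='.' (+3 fires, +8 burnt)
Step 4: cell (4,2)='.' (+3 fires, +3 burnt)
Step 5: cell (4,2)='.' (+1 fires, +3 burnt)
Step 6: cell (4,2)='.' (+0 fires, +1 burnt)
  fire out at step 6

1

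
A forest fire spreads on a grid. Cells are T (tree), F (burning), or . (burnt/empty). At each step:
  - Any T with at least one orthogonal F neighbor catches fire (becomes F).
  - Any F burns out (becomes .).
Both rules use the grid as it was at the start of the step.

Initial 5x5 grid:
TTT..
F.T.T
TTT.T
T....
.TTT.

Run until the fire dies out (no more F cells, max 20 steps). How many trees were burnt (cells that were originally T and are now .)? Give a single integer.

Step 1: +2 fires, +1 burnt (F count now 2)
Step 2: +3 fires, +2 burnt (F count now 3)
Step 3: +2 fires, +3 burnt (F count now 2)
Step 4: +1 fires, +2 burnt (F count now 1)
Step 5: +0 fires, +1 burnt (F count now 0)
Fire out after step 5
Initially T: 13, now '.': 20
Total burnt (originally-T cells now '.'): 8

Answer: 8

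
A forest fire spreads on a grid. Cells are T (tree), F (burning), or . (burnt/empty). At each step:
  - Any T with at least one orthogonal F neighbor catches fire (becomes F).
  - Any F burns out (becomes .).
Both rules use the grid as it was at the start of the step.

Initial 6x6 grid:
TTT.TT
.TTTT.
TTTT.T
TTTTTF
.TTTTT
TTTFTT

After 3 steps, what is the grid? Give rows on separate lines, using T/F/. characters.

Step 1: 6 trees catch fire, 2 burn out
  TTT.TT
  .TTTT.
  TTTT.F
  TTTTF.
  .TTFTF
  TTF.FT
Step 2: 5 trees catch fire, 6 burn out
  TTT.TT
  .TTTT.
  TTTT..
  TTTF..
  .TF.F.
  TF...F
Step 3: 4 trees catch fire, 5 burn out
  TTT.TT
  .TTTT.
  TTTF..
  TTF...
  .F....
  F.....

TTT.TT
.TTTT.
TTTF..
TTF...
.F....
F.....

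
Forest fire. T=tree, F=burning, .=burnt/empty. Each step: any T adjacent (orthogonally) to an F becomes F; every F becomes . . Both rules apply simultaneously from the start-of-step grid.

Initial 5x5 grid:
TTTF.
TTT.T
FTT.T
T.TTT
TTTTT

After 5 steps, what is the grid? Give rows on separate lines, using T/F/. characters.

Step 1: 4 trees catch fire, 2 burn out
  TTF..
  FTT.T
  .FT.T
  F.TTT
  TTTTT
Step 2: 6 trees catch fire, 4 burn out
  FF...
  .FF.T
  ..F.T
  ..TTT
  FTTTT
Step 3: 2 trees catch fire, 6 burn out
  .....
  ....T
  ....T
  ..FTT
  .FTTT
Step 4: 2 trees catch fire, 2 burn out
  .....
  ....T
  ....T
  ...FT
  ..FTT
Step 5: 2 trees catch fire, 2 burn out
  .....
  ....T
  ....T
  ....F
  ...FT

.....
....T
....T
....F
...FT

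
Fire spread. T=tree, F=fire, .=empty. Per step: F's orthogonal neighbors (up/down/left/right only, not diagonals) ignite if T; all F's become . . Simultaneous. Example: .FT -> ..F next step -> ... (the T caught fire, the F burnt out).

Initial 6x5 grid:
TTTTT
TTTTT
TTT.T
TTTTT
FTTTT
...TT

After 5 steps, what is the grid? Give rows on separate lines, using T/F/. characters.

Step 1: 2 trees catch fire, 1 burn out
  TTTTT
  TTTTT
  TTT.T
  FTTTT
  .FTTT
  ...TT
Step 2: 3 trees catch fire, 2 burn out
  TTTTT
  TTTTT
  FTT.T
  .FTTT
  ..FTT
  ...TT
Step 3: 4 trees catch fire, 3 burn out
  TTTTT
  FTTTT
  .FT.T
  ..FTT
  ...FT
  ...TT
Step 4: 6 trees catch fire, 4 burn out
  FTTTT
  .FTTT
  ..F.T
  ...FT
  ....F
  ...FT
Step 5: 4 trees catch fire, 6 burn out
  .FTTT
  ..FTT
  ....T
  ....F
  .....
  ....F

.FTTT
..FTT
....T
....F
.....
....F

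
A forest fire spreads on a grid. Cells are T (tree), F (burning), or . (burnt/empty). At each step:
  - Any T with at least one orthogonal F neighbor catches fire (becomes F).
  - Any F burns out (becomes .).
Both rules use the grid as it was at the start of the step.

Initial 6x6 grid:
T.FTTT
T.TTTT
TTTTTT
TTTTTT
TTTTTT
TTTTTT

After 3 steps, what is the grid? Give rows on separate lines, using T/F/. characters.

Step 1: 2 trees catch fire, 1 burn out
  T..FTT
  T.FTTT
  TTTTTT
  TTTTTT
  TTTTTT
  TTTTTT
Step 2: 3 trees catch fire, 2 burn out
  T...FT
  T..FTT
  TTFTTT
  TTTTTT
  TTTTTT
  TTTTTT
Step 3: 5 trees catch fire, 3 burn out
  T....F
  T...FT
  TF.FTT
  TTFTTT
  TTTTTT
  TTTTTT

T....F
T...FT
TF.FTT
TTFTTT
TTTTTT
TTTTTT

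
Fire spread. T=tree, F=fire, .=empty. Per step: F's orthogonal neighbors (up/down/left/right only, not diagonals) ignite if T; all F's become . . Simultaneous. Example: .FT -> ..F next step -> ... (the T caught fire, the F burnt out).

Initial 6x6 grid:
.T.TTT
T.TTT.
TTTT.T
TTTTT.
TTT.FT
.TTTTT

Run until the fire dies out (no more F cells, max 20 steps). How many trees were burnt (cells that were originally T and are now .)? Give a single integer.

Step 1: +3 fires, +1 burnt (F count now 3)
Step 2: +3 fires, +3 burnt (F count now 3)
Step 3: +3 fires, +3 burnt (F count now 3)
Step 4: +5 fires, +3 burnt (F count now 5)
Step 5: +6 fires, +5 burnt (F count now 6)
Step 6: +3 fires, +6 burnt (F count now 3)
Step 7: +2 fires, +3 burnt (F count now 2)
Step 8: +0 fires, +2 burnt (F count now 0)
Fire out after step 8
Initially T: 27, now '.': 34
Total burnt (originally-T cells now '.'): 25

Answer: 25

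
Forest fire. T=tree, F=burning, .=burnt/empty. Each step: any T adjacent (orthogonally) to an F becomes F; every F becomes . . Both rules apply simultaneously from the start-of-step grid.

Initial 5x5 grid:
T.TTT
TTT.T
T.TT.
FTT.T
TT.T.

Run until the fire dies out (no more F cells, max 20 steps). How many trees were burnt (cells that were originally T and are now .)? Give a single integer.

Step 1: +3 fires, +1 burnt (F count now 3)
Step 2: +3 fires, +3 burnt (F count now 3)
Step 3: +3 fires, +3 burnt (F count now 3)
Step 4: +2 fires, +3 burnt (F count now 2)
Step 5: +1 fires, +2 burnt (F count now 1)
Step 6: +1 fires, +1 burnt (F count now 1)
Step 7: +1 fires, +1 burnt (F count now 1)
Step 8: +1 fires, +1 burnt (F count now 1)
Step 9: +0 fires, +1 burnt (F count now 0)
Fire out after step 9
Initially T: 17, now '.': 23
Total burnt (originally-T cells now '.'): 15

Answer: 15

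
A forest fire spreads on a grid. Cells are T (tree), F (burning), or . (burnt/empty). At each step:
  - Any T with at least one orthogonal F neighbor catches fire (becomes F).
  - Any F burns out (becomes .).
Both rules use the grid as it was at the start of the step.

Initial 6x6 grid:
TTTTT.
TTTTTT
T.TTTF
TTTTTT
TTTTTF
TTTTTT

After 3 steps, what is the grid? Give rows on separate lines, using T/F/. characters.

Step 1: 5 trees catch fire, 2 burn out
  TTTTT.
  TTTTTF
  T.TTF.
  TTTTTF
  TTTTF.
  TTTTTF
Step 2: 5 trees catch fire, 5 burn out
  TTTTT.
  TTTTF.
  T.TF..
  TTTTF.
  TTTF..
  TTTTF.
Step 3: 6 trees catch fire, 5 burn out
  TTTTF.
  TTTF..
  T.F...
  TTTF..
  TTF...
  TTTF..

TTTTF.
TTTF..
T.F...
TTTF..
TTF...
TTTF..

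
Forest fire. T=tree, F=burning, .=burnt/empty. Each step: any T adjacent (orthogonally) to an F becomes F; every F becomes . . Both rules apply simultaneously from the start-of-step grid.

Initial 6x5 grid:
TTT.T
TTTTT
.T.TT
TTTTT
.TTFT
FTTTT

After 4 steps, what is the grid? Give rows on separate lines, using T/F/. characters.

Step 1: 5 trees catch fire, 2 burn out
  TTT.T
  TTTTT
  .T.TT
  TTTFT
  .TF.F
  .FTFT
Step 2: 6 trees catch fire, 5 burn out
  TTT.T
  TTTTT
  .T.FT
  TTF.F
  .F...
  ..F.F
Step 3: 3 trees catch fire, 6 burn out
  TTT.T
  TTTFT
  .T..F
  TF...
  .....
  .....
Step 4: 4 trees catch fire, 3 burn out
  TTT.T
  TTF.F
  .F...
  F....
  .....
  .....

TTT.T
TTF.F
.F...
F....
.....
.....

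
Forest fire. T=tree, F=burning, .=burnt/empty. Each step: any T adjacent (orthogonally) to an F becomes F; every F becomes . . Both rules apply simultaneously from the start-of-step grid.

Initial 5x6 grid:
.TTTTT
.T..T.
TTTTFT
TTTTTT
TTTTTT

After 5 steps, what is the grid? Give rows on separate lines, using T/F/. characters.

Step 1: 4 trees catch fire, 1 burn out
  .TTTTT
  .T..F.
  TTTF.F
  TTTTFT
  TTTTTT
Step 2: 5 trees catch fire, 4 burn out
  .TTTFT
  .T....
  TTF...
  TTTF.F
  TTTTFT
Step 3: 6 trees catch fire, 5 burn out
  .TTF.F
  .T....
  TF....
  TTF...
  TTTF.F
Step 4: 5 trees catch fire, 6 burn out
  .TF...
  .F....
  F.....
  TF....
  TTF...
Step 5: 3 trees catch fire, 5 burn out
  .F....
  ......
  ......
  F.....
  TF....

.F....
......
......
F.....
TF....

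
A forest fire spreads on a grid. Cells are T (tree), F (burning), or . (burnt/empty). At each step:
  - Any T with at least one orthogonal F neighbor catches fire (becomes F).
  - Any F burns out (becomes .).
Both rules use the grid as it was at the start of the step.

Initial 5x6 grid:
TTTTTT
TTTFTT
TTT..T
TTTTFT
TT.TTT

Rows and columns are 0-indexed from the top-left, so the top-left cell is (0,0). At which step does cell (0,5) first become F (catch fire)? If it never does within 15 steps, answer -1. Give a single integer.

Step 1: cell (0,5)='T' (+6 fires, +2 burnt)
Step 2: cell (0,5)='T' (+9 fires, +6 burnt)
Step 3: cell (0,5)='F' (+5 fires, +9 burnt)
  -> target ignites at step 3
Step 4: cell (0,5)='.' (+4 fires, +5 burnt)
Step 5: cell (0,5)='.' (+1 fires, +4 burnt)
Step 6: cell (0,5)='.' (+0 fires, +1 burnt)
  fire out at step 6

3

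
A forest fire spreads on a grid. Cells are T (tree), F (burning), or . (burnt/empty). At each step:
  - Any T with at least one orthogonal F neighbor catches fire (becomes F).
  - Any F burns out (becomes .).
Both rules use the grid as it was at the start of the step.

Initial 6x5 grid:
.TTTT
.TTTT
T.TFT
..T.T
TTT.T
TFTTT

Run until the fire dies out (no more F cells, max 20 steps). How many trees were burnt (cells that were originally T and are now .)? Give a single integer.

Step 1: +6 fires, +2 burnt (F count now 6)
Step 2: +8 fires, +6 burnt (F count now 8)
Step 3: +5 fires, +8 burnt (F count now 5)
Step 4: +1 fires, +5 burnt (F count now 1)
Step 5: +0 fires, +1 burnt (F count now 0)
Fire out after step 5
Initially T: 21, now '.': 29
Total burnt (originally-T cells now '.'): 20

Answer: 20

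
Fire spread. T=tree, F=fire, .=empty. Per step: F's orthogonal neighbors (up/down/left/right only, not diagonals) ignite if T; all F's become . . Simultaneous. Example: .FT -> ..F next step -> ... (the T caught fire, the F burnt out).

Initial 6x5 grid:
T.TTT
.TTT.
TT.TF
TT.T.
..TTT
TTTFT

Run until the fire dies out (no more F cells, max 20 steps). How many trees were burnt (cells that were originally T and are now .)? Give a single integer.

Answer: 19

Derivation:
Step 1: +4 fires, +2 burnt (F count now 4)
Step 2: +5 fires, +4 burnt (F count now 5)
Step 3: +3 fires, +5 burnt (F count now 3)
Step 4: +3 fires, +3 burnt (F count now 3)
Step 5: +1 fires, +3 burnt (F count now 1)
Step 6: +2 fires, +1 burnt (F count now 2)
Step 7: +1 fires, +2 burnt (F count now 1)
Step 8: +0 fires, +1 burnt (F count now 0)
Fire out after step 8
Initially T: 20, now '.': 29
Total burnt (originally-T cells now '.'): 19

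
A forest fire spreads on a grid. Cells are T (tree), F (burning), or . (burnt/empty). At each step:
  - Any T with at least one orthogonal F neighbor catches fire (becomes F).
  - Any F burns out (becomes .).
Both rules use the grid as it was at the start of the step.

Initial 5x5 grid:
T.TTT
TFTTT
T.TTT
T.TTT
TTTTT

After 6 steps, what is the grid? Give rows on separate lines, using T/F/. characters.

Step 1: 2 trees catch fire, 1 burn out
  T.TTT
  F.FTT
  T.TTT
  T.TTT
  TTTTT
Step 2: 5 trees catch fire, 2 burn out
  F.FTT
  ...FT
  F.FTT
  T.TTT
  TTTTT
Step 3: 5 trees catch fire, 5 burn out
  ...FT
  ....F
  ...FT
  F.FTT
  TTTTT
Step 4: 5 trees catch fire, 5 burn out
  ....F
  .....
  ....F
  ...FT
  FTFTT
Step 5: 3 trees catch fire, 5 burn out
  .....
  .....
  .....
  ....F
  .F.FT
Step 6: 1 trees catch fire, 3 burn out
  .....
  .....
  .....
  .....
  ....F

.....
.....
.....
.....
....F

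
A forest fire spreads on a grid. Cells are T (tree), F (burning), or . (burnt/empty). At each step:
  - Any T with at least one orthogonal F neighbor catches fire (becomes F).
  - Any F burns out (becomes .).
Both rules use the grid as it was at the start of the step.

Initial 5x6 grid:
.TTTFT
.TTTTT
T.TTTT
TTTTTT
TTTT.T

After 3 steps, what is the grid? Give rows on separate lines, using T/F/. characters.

Step 1: 3 trees catch fire, 1 burn out
  .TTF.F
  .TTTFT
  T.TTTT
  TTTTTT
  TTTT.T
Step 2: 4 trees catch fire, 3 burn out
  .TF...
  .TTF.F
  T.TTFT
  TTTTTT
  TTTT.T
Step 3: 5 trees catch fire, 4 burn out
  .F....
  .TF...
  T.TF.F
  TTTTFT
  TTTT.T

.F....
.TF...
T.TF.F
TTTTFT
TTTT.T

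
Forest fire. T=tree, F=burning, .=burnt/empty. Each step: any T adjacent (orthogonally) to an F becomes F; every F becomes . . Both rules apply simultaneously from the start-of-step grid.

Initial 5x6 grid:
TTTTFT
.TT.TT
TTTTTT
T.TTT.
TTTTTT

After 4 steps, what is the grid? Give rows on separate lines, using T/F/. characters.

Step 1: 3 trees catch fire, 1 burn out
  TTTF.F
  .TT.FT
  TTTTTT
  T.TTT.
  TTTTTT
Step 2: 3 trees catch fire, 3 burn out
  TTF...
  .TT..F
  TTTTFT
  T.TTT.
  TTTTTT
Step 3: 5 trees catch fire, 3 burn out
  TF....
  .TF...
  TTTF.F
  T.TTF.
  TTTTTT
Step 4: 5 trees catch fire, 5 burn out
  F.....
  .F....
  TTF...
  T.TF..
  TTTTFT

F.....
.F....
TTF...
T.TF..
TTTTFT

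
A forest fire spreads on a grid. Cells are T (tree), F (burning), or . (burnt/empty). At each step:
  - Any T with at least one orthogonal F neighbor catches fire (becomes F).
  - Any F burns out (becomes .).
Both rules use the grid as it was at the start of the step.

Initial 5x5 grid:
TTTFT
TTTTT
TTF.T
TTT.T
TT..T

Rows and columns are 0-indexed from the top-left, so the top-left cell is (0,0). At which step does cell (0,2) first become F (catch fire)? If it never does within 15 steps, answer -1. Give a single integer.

Step 1: cell (0,2)='F' (+6 fires, +2 burnt)
  -> target ignites at step 1
Step 2: cell (0,2)='.' (+5 fires, +6 burnt)
Step 3: cell (0,2)='.' (+5 fires, +5 burnt)
Step 4: cell (0,2)='.' (+2 fires, +5 burnt)
Step 5: cell (0,2)='.' (+1 fires, +2 burnt)
Step 6: cell (0,2)='.' (+0 fires, +1 burnt)
  fire out at step 6

1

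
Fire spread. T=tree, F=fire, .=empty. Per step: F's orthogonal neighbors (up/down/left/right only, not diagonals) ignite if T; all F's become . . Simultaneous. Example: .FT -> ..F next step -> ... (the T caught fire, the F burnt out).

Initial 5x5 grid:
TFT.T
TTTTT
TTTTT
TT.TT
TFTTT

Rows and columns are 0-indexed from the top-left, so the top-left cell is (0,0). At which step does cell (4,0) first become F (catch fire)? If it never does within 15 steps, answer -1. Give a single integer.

Step 1: cell (4,0)='F' (+6 fires, +2 burnt)
  -> target ignites at step 1
Step 2: cell (4,0)='.' (+5 fires, +6 burnt)
Step 3: cell (4,0)='.' (+5 fires, +5 burnt)
Step 4: cell (4,0)='.' (+3 fires, +5 burnt)
Step 5: cell (4,0)='.' (+2 fires, +3 burnt)
Step 6: cell (4,0)='.' (+0 fires, +2 burnt)
  fire out at step 6

1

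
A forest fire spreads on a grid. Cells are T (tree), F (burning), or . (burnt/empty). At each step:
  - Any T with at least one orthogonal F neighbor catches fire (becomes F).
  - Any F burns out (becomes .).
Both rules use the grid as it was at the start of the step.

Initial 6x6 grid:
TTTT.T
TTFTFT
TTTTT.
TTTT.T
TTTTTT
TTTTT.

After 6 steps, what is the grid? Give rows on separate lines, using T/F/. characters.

Step 1: 6 trees catch fire, 2 burn out
  TTFT.T
  TF.F.F
  TTFTF.
  TTTT.T
  TTTTTT
  TTTTT.
Step 2: 7 trees catch fire, 6 burn out
  TF.F.F
  F.....
  TF.F..
  TTFT.T
  TTTTTT
  TTTTT.
Step 3: 5 trees catch fire, 7 burn out
  F.....
  ......
  F.....
  TF.F.T
  TTFTTT
  TTTTT.
Step 4: 4 trees catch fire, 5 burn out
  ......
  ......
  ......
  F....T
  TF.FTT
  TTFTT.
Step 5: 4 trees catch fire, 4 burn out
  ......
  ......
  ......
  .....T
  F...FT
  TF.FT.
Step 6: 3 trees catch fire, 4 burn out
  ......
  ......
  ......
  .....T
  .....F
  F...F.

......
......
......
.....T
.....F
F...F.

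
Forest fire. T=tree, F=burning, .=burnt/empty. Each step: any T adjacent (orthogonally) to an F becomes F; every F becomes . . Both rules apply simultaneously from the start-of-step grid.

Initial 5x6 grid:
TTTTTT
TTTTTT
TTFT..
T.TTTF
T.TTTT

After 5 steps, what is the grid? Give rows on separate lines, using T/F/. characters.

Step 1: 6 trees catch fire, 2 burn out
  TTTTTT
  TTFTTT
  TF.F..
  T.FTF.
  T.TTTF
Step 2: 7 trees catch fire, 6 burn out
  TTFTTT
  TF.FTT
  F.....
  T..F..
  T.FTF.
Step 3: 6 trees catch fire, 7 burn out
  TF.FTT
  F...FT
  ......
  F.....
  T..F..
Step 4: 4 trees catch fire, 6 burn out
  F...FT
  .....F
  ......
  ......
  F.....
Step 5: 1 trees catch fire, 4 burn out
  .....F
  ......
  ......
  ......
  ......

.....F
......
......
......
......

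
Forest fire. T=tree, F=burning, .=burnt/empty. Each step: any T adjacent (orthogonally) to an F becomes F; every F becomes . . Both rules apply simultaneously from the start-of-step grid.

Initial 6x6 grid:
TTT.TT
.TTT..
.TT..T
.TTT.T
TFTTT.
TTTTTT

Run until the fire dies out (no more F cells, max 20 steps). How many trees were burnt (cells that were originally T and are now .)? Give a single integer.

Answer: 21

Derivation:
Step 1: +4 fires, +1 burnt (F count now 4)
Step 2: +5 fires, +4 burnt (F count now 5)
Step 3: +5 fires, +5 burnt (F count now 5)
Step 4: +3 fires, +5 burnt (F count now 3)
Step 5: +4 fires, +3 burnt (F count now 4)
Step 6: +0 fires, +4 burnt (F count now 0)
Fire out after step 6
Initially T: 25, now '.': 32
Total burnt (originally-T cells now '.'): 21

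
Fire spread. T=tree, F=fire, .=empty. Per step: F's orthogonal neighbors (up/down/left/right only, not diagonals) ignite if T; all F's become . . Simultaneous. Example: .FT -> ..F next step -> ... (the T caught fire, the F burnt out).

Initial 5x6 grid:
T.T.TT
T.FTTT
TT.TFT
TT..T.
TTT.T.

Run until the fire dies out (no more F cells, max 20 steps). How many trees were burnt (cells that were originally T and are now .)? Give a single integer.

Answer: 10

Derivation:
Step 1: +6 fires, +2 burnt (F count now 6)
Step 2: +3 fires, +6 burnt (F count now 3)
Step 3: +1 fires, +3 burnt (F count now 1)
Step 4: +0 fires, +1 burnt (F count now 0)
Fire out after step 4
Initially T: 19, now '.': 21
Total burnt (originally-T cells now '.'): 10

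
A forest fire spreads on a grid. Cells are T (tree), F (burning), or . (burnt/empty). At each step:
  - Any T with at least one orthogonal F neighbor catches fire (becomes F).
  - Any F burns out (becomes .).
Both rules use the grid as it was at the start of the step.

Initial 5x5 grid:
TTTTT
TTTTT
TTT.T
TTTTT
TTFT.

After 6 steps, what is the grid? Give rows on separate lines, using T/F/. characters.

Step 1: 3 trees catch fire, 1 burn out
  TTTTT
  TTTTT
  TTT.T
  TTFTT
  TF.F.
Step 2: 4 trees catch fire, 3 burn out
  TTTTT
  TTTTT
  TTF.T
  TF.FT
  F....
Step 3: 4 trees catch fire, 4 burn out
  TTTTT
  TTFTT
  TF..T
  F...F
  .....
Step 4: 5 trees catch fire, 4 burn out
  TTFTT
  TF.FT
  F...F
  .....
  .....
Step 5: 4 trees catch fire, 5 burn out
  TF.FT
  F...F
  .....
  .....
  .....
Step 6: 2 trees catch fire, 4 burn out
  F...F
  .....
  .....
  .....
  .....

F...F
.....
.....
.....
.....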